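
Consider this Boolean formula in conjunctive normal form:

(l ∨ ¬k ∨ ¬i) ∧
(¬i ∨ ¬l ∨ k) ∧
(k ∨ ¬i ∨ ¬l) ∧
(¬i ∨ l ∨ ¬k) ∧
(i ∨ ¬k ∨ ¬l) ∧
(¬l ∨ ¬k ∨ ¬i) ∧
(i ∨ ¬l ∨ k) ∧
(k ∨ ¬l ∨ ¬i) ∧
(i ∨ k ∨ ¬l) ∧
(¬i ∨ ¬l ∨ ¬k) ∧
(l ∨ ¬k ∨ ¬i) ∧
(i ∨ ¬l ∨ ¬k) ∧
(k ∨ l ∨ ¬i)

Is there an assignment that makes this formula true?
Yes

Yes, the formula is satisfiable.

One satisfying assignment is: k=False, i=False, l=False

Verification: With this assignment, all 13 clauses evaluate to true.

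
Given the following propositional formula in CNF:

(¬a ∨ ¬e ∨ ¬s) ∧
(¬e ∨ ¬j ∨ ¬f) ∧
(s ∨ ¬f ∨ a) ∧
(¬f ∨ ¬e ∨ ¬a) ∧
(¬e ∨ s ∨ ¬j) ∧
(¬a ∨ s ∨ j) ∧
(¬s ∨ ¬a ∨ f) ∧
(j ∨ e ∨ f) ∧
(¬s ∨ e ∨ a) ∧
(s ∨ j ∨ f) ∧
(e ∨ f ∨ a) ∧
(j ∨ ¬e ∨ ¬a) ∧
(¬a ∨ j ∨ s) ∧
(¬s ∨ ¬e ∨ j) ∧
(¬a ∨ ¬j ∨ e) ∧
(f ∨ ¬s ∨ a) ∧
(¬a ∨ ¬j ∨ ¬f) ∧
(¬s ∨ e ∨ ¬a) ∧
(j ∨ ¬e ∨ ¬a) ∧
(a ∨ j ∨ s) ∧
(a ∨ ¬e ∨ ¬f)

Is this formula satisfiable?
No

No, the formula is not satisfiable.

No assignment of truth values to the variables can make all 21 clauses true simultaneously.

The formula is UNSAT (unsatisfiable).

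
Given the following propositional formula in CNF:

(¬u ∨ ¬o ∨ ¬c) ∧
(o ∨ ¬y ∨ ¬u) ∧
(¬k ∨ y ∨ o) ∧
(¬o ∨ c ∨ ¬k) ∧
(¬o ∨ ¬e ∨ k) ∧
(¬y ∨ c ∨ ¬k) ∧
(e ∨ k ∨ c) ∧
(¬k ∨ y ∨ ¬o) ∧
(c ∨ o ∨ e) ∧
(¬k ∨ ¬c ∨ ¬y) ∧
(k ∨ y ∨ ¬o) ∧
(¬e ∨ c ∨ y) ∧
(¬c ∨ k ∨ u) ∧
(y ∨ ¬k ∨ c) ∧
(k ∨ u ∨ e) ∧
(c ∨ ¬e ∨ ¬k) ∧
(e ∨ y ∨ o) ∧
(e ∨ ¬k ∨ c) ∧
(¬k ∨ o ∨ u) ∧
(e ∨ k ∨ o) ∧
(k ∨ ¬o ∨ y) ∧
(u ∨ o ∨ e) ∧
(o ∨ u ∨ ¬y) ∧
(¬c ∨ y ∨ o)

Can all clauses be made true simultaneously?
No

No, the formula is not satisfiable.

No assignment of truth values to the variables can make all 24 clauses true simultaneously.

The formula is UNSAT (unsatisfiable).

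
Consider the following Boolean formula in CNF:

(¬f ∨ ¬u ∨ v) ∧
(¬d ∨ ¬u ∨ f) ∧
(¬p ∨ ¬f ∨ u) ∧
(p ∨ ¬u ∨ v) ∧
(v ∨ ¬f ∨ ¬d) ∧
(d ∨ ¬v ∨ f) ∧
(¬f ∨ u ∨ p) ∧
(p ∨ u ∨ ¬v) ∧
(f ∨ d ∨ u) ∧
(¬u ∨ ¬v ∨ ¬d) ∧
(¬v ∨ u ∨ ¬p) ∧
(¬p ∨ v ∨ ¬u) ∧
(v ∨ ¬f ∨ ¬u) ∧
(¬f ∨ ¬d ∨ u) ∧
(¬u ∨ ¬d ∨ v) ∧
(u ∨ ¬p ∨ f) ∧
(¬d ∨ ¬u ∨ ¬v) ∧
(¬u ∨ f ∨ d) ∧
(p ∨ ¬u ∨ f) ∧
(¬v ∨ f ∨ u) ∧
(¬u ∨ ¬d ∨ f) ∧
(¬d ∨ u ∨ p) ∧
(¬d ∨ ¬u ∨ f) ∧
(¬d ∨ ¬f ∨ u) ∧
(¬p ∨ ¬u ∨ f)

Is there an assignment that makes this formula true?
Yes

Yes, the formula is satisfiable.

One satisfying assignment is: v=True, u=True, p=False, f=True, d=False

Verification: With this assignment, all 25 clauses evaluate to true.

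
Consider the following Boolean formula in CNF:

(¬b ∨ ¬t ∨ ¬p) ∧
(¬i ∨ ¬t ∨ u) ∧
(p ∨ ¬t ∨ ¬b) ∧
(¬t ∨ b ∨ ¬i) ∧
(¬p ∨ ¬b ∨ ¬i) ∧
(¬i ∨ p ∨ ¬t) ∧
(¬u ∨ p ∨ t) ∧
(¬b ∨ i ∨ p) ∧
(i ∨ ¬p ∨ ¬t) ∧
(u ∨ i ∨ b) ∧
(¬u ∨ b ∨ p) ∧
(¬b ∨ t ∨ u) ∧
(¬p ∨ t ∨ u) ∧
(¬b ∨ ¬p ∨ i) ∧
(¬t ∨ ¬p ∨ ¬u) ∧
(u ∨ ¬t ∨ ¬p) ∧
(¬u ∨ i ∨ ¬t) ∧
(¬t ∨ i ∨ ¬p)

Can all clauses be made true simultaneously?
Yes

Yes, the formula is satisfiable.

One satisfying assignment is: u=True, i=False, p=True, b=False, t=False

Verification: With this assignment, all 18 clauses evaluate to true.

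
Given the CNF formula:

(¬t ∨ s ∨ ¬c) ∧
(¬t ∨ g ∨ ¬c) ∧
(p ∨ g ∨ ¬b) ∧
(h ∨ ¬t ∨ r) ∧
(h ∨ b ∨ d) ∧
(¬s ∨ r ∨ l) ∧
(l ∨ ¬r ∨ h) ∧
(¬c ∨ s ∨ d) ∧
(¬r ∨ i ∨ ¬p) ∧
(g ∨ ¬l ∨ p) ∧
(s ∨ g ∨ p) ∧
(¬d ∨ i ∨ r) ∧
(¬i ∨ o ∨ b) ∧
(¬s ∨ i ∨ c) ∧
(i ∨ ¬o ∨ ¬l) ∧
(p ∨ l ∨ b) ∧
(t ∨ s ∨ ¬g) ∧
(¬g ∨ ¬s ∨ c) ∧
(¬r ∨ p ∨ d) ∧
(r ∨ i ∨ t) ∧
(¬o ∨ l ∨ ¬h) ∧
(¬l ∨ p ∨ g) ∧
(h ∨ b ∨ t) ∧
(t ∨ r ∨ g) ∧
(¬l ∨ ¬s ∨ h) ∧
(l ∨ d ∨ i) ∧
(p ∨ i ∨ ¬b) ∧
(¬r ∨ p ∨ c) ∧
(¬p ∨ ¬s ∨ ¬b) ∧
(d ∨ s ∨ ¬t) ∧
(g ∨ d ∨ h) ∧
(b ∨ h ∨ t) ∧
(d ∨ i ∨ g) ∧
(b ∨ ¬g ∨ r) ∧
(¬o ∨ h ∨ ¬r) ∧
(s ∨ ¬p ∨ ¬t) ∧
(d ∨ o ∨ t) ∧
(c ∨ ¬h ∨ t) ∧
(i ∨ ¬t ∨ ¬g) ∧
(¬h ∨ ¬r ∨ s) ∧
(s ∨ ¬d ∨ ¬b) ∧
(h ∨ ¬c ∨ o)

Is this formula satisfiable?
Yes

Yes, the formula is satisfiable.

One satisfying assignment is: b=True, t=True, c=True, g=True, p=False, s=True, h=True, i=True, o=False, r=True, l=False, d=True

Verification: With this assignment, all 42 clauses evaluate to true.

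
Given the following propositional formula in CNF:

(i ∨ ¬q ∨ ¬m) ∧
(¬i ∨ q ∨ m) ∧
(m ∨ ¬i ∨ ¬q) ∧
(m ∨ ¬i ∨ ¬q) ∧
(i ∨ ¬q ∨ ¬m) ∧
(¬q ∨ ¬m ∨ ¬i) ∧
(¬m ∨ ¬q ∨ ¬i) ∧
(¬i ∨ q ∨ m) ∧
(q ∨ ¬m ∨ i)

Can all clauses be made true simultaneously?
Yes

Yes, the formula is satisfiable.

One satisfying assignment is: m=False, i=False, q=False

Verification: With this assignment, all 9 clauses evaluate to true.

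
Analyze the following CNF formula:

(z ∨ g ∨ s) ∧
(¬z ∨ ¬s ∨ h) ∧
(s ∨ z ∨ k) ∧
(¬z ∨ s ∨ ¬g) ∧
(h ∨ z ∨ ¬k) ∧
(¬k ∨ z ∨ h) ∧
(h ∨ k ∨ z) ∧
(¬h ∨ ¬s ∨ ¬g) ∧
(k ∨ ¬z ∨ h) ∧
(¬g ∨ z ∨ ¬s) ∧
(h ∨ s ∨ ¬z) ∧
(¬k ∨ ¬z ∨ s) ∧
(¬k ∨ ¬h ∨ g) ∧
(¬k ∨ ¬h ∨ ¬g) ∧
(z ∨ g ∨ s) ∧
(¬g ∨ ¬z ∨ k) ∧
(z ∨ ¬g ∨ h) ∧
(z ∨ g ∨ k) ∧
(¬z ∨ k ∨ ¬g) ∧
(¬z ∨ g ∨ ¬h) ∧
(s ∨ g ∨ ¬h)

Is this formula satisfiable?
No

No, the formula is not satisfiable.

No assignment of truth values to the variables can make all 21 clauses true simultaneously.

The formula is UNSAT (unsatisfiable).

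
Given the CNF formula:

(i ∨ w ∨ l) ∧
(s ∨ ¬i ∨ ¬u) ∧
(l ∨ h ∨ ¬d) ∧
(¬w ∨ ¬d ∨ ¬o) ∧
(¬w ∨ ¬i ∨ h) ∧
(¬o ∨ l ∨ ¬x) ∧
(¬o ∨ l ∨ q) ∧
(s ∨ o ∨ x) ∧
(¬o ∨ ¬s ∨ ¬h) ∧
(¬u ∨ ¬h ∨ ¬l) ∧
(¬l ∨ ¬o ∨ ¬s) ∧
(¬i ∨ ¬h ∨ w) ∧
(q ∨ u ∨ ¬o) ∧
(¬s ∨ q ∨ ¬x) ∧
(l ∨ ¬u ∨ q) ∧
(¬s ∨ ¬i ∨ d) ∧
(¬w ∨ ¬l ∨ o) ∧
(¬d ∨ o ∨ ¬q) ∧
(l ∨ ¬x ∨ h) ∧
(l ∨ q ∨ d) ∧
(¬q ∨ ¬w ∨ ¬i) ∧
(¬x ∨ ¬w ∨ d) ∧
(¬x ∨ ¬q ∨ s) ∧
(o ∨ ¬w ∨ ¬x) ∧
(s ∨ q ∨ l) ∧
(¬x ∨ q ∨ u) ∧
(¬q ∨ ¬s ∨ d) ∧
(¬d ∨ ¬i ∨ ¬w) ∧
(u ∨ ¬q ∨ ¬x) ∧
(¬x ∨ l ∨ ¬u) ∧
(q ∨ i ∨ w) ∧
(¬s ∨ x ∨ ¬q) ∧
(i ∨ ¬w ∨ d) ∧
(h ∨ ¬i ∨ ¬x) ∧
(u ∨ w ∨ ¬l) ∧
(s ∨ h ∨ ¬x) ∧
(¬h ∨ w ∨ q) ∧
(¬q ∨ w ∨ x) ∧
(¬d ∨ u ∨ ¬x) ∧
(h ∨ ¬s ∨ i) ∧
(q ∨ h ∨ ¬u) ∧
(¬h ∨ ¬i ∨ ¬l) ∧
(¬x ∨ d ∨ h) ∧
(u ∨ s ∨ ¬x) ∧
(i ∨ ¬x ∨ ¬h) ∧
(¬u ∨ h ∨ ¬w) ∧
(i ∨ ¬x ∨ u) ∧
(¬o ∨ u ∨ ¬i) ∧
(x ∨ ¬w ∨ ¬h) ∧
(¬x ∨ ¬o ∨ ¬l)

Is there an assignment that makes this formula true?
No

No, the formula is not satisfiable.

No assignment of truth values to the variables can make all 50 clauses true simultaneously.

The formula is UNSAT (unsatisfiable).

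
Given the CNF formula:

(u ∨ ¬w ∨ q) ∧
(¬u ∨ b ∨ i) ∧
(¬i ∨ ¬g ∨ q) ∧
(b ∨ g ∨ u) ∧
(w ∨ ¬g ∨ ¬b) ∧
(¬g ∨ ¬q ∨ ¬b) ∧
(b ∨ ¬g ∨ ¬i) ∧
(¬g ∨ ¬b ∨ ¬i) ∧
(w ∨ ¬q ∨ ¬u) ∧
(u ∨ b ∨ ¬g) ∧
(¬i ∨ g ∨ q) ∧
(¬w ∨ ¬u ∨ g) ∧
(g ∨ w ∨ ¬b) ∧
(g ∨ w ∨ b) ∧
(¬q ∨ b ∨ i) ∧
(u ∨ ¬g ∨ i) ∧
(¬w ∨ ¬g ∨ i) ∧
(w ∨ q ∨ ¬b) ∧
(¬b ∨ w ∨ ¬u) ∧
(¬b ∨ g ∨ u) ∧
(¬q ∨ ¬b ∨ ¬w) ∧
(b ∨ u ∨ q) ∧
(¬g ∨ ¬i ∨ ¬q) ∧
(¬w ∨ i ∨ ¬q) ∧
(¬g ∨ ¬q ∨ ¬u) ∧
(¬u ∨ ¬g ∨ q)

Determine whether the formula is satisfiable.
No

No, the formula is not satisfiable.

No assignment of truth values to the variables can make all 26 clauses true simultaneously.

The formula is UNSAT (unsatisfiable).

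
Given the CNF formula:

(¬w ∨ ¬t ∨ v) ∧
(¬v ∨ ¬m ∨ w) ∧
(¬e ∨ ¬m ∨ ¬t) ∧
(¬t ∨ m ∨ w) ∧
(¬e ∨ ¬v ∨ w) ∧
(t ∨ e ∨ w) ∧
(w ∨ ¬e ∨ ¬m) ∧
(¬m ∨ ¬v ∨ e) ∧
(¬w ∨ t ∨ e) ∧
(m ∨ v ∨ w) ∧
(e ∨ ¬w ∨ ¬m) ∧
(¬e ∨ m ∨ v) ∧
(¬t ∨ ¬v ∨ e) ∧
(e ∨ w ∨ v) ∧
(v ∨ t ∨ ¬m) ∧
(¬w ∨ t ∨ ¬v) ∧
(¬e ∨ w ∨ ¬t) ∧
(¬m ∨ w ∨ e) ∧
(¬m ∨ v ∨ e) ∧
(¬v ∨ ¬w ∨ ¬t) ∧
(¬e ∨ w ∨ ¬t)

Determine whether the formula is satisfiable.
No

No, the formula is not satisfiable.

No assignment of truth values to the variables can make all 21 clauses true simultaneously.

The formula is UNSAT (unsatisfiable).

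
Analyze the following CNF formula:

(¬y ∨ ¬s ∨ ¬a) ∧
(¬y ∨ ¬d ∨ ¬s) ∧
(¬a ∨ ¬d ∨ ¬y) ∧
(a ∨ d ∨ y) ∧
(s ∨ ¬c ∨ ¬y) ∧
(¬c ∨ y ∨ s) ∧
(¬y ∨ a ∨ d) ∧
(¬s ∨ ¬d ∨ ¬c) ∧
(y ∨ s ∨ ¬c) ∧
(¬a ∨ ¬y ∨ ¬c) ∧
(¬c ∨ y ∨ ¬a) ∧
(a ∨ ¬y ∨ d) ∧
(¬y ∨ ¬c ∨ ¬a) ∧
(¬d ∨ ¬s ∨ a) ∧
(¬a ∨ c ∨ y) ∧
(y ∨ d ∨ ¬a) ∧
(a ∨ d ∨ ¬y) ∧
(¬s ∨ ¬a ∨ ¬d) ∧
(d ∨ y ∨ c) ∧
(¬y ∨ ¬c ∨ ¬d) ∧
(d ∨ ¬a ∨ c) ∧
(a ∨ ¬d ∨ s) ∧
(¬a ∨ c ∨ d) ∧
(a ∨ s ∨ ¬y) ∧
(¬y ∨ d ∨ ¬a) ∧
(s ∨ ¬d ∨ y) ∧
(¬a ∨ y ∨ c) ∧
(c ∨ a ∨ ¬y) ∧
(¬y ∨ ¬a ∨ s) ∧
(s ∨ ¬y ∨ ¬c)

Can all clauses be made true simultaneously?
No

No, the formula is not satisfiable.

No assignment of truth values to the variables can make all 30 clauses true simultaneously.

The formula is UNSAT (unsatisfiable).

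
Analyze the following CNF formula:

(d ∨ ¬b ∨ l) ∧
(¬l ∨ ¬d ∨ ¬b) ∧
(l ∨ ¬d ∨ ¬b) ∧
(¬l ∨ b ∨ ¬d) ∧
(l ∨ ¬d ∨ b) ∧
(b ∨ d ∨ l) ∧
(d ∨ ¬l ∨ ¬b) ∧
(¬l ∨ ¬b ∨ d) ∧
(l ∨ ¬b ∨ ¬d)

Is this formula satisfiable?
Yes

Yes, the formula is satisfiable.

One satisfying assignment is: b=False, d=False, l=True

Verification: With this assignment, all 9 clauses evaluate to true.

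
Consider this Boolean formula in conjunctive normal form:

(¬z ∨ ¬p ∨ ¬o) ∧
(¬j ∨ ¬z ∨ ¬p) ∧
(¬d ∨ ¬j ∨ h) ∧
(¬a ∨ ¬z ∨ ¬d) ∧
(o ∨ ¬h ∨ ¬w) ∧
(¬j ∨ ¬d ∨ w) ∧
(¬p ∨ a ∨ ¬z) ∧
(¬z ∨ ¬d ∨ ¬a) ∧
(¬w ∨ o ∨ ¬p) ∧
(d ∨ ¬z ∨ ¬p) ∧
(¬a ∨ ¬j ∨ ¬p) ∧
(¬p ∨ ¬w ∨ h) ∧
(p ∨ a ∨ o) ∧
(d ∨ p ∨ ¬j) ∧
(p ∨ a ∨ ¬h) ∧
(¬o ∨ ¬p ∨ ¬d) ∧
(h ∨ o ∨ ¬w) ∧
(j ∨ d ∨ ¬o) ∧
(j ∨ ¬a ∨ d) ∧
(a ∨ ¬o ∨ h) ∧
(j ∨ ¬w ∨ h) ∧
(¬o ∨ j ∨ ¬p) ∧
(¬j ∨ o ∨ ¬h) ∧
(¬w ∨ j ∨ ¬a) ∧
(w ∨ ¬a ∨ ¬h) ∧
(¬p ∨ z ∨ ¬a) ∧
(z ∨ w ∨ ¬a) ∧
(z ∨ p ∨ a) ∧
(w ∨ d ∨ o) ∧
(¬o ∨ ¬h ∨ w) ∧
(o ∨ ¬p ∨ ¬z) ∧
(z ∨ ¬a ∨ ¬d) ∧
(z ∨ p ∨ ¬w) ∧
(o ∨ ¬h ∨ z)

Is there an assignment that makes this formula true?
Yes

Yes, the formula is satisfiable.

One satisfying assignment is: h=True, d=False, p=True, o=True, j=True, w=True, z=False, a=False

Verification: With this assignment, all 34 clauses evaluate to true.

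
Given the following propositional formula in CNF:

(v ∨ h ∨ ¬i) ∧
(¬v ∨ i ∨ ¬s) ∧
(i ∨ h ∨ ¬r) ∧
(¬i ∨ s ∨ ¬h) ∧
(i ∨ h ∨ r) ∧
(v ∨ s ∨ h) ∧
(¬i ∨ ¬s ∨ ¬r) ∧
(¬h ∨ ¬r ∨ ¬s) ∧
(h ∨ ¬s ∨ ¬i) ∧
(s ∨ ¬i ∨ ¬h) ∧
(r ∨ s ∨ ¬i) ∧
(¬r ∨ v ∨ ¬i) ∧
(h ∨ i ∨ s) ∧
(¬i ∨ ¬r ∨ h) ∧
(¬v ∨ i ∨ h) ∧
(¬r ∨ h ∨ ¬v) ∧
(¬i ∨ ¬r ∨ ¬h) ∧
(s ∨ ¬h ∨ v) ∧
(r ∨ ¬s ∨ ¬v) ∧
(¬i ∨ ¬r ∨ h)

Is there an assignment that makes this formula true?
Yes

Yes, the formula is satisfiable.

One satisfying assignment is: h=True, s=False, r=False, v=True, i=False

Verification: With this assignment, all 20 clauses evaluate to true.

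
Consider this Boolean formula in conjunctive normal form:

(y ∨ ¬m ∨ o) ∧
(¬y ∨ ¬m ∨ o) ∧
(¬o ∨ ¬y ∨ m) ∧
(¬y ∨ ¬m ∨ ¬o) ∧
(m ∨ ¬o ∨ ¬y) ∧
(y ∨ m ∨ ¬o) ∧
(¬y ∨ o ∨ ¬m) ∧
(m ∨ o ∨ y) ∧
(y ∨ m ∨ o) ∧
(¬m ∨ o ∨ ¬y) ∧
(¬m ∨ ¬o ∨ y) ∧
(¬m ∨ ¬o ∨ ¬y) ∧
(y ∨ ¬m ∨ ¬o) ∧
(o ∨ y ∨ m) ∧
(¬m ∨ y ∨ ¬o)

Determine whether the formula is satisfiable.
Yes

Yes, the formula is satisfiable.

One satisfying assignment is: y=True, m=False, o=False

Verification: With this assignment, all 15 clauses evaluate to true.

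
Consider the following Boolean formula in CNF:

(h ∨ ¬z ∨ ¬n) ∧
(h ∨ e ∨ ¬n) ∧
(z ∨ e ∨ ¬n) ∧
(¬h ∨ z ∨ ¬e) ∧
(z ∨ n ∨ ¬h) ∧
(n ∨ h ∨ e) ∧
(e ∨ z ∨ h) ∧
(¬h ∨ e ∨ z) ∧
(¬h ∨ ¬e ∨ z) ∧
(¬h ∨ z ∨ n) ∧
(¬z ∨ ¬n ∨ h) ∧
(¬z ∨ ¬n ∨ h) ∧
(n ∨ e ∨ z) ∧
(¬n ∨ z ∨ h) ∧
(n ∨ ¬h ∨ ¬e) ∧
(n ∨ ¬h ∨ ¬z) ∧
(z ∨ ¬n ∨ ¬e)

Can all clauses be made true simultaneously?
Yes

Yes, the formula is satisfiable.

One satisfying assignment is: z=True, e=False, n=True, h=True

Verification: With this assignment, all 17 clauses evaluate to true.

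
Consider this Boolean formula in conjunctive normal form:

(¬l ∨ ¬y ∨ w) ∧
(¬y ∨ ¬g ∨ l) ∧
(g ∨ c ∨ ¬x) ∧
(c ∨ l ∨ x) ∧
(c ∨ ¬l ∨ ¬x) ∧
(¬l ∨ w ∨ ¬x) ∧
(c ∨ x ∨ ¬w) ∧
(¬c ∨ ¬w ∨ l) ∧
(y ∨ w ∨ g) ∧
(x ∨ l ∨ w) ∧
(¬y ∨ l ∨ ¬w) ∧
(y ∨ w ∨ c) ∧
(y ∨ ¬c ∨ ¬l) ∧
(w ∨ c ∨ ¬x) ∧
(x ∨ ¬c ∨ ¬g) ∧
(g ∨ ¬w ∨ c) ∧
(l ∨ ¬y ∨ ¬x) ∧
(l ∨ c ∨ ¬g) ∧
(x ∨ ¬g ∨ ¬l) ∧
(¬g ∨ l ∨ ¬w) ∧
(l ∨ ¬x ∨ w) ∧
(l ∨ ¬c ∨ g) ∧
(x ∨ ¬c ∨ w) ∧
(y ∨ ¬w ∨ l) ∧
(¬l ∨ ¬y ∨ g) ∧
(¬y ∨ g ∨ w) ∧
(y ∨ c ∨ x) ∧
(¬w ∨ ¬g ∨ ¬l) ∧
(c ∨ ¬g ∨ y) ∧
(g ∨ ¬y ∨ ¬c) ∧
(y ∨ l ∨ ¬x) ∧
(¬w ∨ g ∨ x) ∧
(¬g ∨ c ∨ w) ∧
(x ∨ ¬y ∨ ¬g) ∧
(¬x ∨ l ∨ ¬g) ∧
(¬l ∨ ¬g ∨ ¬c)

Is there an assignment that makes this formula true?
No

No, the formula is not satisfiable.

No assignment of truth values to the variables can make all 36 clauses true simultaneously.

The formula is UNSAT (unsatisfiable).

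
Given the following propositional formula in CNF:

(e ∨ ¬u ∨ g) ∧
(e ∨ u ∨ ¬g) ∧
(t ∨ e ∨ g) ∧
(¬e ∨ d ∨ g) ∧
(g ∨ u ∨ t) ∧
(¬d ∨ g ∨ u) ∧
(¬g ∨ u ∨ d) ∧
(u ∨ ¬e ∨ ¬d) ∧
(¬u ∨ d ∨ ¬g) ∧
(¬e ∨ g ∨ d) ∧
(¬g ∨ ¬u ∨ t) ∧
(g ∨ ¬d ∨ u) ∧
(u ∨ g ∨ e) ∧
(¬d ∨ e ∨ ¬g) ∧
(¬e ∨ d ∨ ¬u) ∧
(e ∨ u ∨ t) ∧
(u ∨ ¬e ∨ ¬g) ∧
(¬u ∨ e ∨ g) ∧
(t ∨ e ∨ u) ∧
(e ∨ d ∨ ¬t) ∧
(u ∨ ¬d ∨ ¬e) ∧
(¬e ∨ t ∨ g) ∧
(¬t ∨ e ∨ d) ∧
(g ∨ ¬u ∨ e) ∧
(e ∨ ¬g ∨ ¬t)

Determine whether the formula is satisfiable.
Yes

Yes, the formula is satisfiable.

One satisfying assignment is: g=False, d=True, t=True, e=True, u=True

Verification: With this assignment, all 25 clauses evaluate to true.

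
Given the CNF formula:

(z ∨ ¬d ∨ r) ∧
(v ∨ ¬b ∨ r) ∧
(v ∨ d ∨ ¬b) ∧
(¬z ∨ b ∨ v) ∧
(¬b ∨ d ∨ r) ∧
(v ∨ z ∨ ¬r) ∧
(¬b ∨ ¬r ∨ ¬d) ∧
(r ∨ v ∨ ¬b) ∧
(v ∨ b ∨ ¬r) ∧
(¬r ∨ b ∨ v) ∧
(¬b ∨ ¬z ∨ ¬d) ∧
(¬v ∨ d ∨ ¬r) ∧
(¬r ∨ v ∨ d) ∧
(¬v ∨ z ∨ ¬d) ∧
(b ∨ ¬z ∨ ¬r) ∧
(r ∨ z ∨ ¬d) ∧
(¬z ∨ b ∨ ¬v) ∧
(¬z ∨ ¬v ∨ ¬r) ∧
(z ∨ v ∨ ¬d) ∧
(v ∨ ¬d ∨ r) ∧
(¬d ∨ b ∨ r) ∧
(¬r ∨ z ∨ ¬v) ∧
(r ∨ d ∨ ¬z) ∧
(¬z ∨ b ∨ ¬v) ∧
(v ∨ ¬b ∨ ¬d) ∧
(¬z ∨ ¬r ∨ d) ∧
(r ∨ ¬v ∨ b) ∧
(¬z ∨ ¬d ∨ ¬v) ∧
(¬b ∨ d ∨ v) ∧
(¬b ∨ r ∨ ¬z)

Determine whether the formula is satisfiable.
Yes

Yes, the formula is satisfiable.

One satisfying assignment is: v=False, r=False, b=False, d=False, z=False

Verification: With this assignment, all 30 clauses evaluate to true.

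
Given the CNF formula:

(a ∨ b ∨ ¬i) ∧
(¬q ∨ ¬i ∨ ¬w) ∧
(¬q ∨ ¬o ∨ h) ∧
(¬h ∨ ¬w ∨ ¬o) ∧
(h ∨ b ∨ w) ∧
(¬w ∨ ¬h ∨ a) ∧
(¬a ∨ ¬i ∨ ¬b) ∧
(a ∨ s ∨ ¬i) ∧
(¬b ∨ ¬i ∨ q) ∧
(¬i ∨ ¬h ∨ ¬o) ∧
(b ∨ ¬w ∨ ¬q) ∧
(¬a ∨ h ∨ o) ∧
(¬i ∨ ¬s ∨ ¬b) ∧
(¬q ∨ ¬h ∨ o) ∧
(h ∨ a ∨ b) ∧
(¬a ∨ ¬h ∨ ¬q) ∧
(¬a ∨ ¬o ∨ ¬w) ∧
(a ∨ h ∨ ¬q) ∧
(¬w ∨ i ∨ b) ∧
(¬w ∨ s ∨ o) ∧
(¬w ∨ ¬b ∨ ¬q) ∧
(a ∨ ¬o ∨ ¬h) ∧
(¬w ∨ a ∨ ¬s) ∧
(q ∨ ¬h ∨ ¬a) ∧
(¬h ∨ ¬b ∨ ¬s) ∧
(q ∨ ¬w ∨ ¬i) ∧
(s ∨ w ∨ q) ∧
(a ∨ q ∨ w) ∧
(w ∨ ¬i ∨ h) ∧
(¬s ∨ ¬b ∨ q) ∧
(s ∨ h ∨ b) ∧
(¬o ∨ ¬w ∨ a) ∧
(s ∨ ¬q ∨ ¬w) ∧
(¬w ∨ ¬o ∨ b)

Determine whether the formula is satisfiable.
No

No, the formula is not satisfiable.

No assignment of truth values to the variables can make all 34 clauses true simultaneously.

The formula is UNSAT (unsatisfiable).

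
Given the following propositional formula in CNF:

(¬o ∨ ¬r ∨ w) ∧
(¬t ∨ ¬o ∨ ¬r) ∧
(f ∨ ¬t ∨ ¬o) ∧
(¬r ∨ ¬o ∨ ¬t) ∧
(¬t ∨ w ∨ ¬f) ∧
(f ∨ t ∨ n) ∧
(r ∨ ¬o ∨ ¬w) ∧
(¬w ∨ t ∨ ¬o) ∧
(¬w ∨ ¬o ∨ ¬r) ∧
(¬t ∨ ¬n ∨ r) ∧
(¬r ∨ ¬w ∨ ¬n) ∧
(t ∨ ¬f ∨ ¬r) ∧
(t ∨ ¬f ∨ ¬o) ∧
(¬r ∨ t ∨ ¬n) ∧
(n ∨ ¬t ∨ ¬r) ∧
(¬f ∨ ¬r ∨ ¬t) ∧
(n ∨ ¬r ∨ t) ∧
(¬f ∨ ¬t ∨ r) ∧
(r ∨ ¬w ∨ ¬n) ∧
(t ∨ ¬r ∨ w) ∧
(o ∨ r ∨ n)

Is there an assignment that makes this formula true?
Yes

Yes, the formula is satisfiable.

One satisfying assignment is: o=False, n=True, r=False, t=False, f=False, w=False

Verification: With this assignment, all 21 clauses evaluate to true.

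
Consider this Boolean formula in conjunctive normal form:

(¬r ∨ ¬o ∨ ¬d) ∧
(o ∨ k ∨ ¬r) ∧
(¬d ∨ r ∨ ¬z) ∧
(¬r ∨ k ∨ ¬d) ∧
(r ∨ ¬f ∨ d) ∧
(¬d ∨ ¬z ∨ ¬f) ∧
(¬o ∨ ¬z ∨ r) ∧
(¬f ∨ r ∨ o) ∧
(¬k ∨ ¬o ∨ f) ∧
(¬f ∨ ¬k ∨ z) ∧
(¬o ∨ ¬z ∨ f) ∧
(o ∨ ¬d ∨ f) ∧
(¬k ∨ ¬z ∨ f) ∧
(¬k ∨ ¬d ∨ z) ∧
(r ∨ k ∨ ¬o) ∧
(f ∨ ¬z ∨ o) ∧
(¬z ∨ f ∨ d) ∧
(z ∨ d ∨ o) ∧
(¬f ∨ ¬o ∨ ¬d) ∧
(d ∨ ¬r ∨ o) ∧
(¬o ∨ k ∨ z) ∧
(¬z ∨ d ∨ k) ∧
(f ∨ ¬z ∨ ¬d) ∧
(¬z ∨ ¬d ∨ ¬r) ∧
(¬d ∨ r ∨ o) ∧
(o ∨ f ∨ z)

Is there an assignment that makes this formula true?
Yes

Yes, the formula is satisfiable.

One satisfying assignment is: k=True, z=True, f=True, o=True, d=False, r=True

Verification: With this assignment, all 26 clauses evaluate to true.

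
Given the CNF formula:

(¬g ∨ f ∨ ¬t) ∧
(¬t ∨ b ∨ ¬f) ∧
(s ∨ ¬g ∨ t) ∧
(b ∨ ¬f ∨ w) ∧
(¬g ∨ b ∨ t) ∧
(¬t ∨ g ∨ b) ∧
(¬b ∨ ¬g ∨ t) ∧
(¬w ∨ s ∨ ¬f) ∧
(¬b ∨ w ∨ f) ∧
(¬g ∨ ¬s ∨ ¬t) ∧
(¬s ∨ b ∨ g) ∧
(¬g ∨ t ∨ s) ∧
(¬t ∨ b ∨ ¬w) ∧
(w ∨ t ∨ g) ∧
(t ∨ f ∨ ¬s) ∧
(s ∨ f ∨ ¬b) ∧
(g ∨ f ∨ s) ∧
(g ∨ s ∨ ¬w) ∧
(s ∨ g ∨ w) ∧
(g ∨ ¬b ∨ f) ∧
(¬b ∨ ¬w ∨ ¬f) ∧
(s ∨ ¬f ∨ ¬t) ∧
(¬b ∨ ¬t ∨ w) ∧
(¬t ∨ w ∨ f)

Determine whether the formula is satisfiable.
No

No, the formula is not satisfiable.

No assignment of truth values to the variables can make all 24 clauses true simultaneously.

The formula is UNSAT (unsatisfiable).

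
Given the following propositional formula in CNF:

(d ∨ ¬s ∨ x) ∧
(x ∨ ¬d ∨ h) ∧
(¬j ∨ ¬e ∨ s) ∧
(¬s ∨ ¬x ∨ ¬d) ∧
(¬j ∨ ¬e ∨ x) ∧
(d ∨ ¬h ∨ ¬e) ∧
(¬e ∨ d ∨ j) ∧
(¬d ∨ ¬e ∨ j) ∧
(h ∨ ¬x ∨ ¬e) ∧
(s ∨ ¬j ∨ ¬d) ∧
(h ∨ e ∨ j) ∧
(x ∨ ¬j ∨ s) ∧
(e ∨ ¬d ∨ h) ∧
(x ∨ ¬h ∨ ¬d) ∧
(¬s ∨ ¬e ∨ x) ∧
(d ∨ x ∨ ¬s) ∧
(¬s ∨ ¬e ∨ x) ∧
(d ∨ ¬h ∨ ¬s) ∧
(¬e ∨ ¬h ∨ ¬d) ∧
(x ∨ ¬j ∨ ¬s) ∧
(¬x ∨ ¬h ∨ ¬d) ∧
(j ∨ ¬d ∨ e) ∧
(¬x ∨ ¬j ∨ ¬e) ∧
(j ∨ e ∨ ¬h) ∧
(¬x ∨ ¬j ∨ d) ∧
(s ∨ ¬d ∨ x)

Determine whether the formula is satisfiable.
No

No, the formula is not satisfiable.

No assignment of truth values to the variables can make all 26 clauses true simultaneously.

The formula is UNSAT (unsatisfiable).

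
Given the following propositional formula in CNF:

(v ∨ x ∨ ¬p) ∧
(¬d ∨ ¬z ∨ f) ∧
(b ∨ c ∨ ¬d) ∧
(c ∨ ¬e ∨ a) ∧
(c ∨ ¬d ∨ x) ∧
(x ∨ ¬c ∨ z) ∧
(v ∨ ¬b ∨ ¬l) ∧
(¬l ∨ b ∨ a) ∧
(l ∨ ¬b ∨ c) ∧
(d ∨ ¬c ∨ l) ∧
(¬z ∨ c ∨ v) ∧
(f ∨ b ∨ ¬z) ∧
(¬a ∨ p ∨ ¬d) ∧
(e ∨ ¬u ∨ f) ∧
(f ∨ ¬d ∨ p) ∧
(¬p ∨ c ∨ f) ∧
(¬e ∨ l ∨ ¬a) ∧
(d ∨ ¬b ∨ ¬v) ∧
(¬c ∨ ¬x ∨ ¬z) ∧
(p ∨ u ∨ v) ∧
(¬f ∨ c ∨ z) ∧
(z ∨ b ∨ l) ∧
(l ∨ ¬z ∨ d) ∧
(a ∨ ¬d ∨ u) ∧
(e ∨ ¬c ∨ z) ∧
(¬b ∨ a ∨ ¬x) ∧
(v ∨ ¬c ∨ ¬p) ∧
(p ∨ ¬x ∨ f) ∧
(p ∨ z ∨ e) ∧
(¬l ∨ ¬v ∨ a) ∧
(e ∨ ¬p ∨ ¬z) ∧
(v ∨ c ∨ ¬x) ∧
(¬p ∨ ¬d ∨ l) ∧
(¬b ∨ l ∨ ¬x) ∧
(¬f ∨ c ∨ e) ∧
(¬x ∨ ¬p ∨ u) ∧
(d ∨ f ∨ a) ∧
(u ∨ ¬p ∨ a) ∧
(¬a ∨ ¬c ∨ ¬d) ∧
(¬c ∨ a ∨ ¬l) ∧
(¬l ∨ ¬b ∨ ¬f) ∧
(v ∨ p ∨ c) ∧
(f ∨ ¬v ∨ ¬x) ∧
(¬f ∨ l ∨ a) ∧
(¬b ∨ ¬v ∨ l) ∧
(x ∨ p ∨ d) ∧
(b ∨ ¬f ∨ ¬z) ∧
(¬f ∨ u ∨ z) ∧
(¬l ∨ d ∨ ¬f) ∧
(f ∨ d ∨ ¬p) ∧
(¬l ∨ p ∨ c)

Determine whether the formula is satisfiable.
No

No, the formula is not satisfiable.

No assignment of truth values to the variables can make all 51 clauses true simultaneously.

The formula is UNSAT (unsatisfiable).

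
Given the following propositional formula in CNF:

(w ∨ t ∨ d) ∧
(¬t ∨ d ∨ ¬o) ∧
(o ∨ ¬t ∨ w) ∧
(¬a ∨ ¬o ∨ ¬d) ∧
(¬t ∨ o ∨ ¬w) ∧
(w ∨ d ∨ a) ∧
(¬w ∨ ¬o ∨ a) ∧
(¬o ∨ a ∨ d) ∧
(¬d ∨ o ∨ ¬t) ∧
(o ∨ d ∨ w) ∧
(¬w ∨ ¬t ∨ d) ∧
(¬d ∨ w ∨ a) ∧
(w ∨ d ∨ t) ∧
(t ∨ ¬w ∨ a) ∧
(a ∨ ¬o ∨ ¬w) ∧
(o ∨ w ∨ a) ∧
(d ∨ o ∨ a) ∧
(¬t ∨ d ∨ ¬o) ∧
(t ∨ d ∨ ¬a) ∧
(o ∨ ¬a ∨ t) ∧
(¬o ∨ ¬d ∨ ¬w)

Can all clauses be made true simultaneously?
No

No, the formula is not satisfiable.

No assignment of truth values to the variables can make all 21 clauses true simultaneously.

The formula is UNSAT (unsatisfiable).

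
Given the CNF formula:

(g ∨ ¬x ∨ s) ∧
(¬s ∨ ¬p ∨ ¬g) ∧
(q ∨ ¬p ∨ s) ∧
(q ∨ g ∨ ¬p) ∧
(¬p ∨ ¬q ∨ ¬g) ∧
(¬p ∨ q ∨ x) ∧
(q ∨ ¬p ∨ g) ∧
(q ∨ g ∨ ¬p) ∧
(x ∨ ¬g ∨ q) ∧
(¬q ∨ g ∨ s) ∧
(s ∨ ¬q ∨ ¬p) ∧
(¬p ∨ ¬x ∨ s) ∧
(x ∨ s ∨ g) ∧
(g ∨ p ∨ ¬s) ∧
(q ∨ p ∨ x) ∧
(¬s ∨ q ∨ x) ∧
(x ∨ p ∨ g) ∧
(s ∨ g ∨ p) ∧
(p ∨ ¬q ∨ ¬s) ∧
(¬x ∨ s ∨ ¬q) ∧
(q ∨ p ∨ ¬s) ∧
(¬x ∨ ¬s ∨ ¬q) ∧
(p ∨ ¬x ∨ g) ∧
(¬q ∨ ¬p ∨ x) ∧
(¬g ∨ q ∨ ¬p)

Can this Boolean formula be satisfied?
Yes

Yes, the formula is satisfiable.

One satisfying assignment is: q=True, x=False, p=False, s=False, g=True

Verification: With this assignment, all 25 clauses evaluate to true.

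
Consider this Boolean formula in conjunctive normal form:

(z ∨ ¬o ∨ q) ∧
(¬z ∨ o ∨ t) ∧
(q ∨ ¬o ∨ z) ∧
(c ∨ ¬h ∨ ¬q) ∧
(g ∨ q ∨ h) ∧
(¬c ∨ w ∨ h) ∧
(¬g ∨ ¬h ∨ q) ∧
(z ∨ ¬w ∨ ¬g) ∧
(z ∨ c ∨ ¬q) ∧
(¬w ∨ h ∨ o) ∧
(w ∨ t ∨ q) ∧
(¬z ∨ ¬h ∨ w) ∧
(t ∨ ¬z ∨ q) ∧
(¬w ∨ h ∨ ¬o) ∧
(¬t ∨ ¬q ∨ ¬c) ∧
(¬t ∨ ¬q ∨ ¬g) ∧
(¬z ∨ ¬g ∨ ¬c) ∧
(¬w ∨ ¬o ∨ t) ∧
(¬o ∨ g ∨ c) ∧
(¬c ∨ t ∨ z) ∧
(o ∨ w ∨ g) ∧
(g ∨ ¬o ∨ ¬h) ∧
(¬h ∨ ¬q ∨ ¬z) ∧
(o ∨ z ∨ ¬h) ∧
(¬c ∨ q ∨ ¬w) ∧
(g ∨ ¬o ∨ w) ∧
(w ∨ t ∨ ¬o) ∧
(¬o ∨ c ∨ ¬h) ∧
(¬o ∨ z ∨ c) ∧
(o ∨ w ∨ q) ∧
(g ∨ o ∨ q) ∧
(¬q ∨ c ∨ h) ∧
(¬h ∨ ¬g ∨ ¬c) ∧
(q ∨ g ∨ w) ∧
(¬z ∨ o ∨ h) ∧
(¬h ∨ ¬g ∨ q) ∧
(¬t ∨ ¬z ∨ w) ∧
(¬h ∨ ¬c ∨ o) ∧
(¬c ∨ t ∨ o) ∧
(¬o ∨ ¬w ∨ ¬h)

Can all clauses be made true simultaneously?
No

No, the formula is not satisfiable.

No assignment of truth values to the variables can make all 40 clauses true simultaneously.

The formula is UNSAT (unsatisfiable).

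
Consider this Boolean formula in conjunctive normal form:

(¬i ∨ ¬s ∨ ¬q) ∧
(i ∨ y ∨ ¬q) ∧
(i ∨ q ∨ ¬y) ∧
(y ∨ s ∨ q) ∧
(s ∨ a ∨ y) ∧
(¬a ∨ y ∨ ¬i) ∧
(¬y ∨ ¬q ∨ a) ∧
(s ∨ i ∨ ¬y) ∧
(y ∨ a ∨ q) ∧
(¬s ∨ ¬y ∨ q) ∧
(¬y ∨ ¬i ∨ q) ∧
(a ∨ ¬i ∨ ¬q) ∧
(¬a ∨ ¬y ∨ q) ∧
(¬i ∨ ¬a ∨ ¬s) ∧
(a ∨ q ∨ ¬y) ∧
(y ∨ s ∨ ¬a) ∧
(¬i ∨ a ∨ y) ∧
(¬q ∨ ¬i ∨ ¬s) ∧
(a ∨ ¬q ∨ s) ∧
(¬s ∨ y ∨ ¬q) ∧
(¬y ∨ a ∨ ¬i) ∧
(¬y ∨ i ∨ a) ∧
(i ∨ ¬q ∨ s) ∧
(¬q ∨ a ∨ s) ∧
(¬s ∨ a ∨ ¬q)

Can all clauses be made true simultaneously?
Yes

Yes, the formula is satisfiable.

One satisfying assignment is: y=False, i=False, a=True, q=False, s=True

Verification: With this assignment, all 25 clauses evaluate to true.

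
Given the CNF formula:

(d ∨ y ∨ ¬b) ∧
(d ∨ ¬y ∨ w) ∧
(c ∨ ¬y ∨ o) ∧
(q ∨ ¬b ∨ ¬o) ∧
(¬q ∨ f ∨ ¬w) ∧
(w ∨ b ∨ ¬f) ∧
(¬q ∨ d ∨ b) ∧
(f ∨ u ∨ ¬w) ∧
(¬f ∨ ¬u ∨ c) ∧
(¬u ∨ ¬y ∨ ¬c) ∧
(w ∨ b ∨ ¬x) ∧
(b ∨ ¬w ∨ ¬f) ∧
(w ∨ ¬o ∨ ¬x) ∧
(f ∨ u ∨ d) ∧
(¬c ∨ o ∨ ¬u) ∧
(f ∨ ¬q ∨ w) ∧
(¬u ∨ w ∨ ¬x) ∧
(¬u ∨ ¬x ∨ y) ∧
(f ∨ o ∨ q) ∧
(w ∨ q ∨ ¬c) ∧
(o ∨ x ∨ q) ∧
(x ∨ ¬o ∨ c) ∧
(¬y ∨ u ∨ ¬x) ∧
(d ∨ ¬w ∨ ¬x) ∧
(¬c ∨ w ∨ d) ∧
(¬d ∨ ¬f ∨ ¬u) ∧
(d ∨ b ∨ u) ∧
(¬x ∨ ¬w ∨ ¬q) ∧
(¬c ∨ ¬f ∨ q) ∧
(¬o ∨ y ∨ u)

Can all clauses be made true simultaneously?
Yes

Yes, the formula is satisfiable.

One satisfying assignment is: f=False, b=False, y=False, q=False, d=False, u=True, c=True, x=False, o=True, w=True

Verification: With this assignment, all 30 clauses evaluate to true.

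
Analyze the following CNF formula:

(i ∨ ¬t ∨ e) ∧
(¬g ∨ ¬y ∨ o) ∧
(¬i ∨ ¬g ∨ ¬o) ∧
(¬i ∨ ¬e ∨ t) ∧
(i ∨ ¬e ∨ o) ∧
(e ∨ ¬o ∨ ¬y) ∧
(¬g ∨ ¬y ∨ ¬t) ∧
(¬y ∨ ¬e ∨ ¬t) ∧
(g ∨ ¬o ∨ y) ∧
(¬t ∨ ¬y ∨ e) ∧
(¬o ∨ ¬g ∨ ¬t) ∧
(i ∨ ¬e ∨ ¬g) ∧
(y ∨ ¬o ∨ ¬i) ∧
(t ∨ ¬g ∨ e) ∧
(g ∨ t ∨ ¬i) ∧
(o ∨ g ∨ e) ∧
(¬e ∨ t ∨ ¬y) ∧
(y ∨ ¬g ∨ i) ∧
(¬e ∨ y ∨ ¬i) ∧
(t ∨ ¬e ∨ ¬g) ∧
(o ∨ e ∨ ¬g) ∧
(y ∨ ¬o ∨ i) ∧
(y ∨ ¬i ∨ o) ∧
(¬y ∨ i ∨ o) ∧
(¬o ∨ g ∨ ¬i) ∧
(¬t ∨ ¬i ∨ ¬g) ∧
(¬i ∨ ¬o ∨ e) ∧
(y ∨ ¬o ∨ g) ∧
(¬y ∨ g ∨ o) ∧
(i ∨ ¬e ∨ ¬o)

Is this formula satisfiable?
No

No, the formula is not satisfiable.

No assignment of truth values to the variables can make all 30 clauses true simultaneously.

The formula is UNSAT (unsatisfiable).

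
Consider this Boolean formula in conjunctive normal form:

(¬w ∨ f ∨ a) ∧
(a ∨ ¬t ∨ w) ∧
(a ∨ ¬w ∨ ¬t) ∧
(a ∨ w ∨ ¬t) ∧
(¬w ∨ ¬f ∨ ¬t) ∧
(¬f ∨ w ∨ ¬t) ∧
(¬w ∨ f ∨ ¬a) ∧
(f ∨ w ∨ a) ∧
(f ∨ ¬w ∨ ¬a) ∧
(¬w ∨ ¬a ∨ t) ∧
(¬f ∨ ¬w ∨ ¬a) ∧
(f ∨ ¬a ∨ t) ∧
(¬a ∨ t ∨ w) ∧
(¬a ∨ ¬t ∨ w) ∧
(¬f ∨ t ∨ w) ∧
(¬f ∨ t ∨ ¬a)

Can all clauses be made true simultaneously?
Yes

Yes, the formula is satisfiable.

One satisfying assignment is: f=True, a=False, t=False, w=True

Verification: With this assignment, all 16 clauses evaluate to true.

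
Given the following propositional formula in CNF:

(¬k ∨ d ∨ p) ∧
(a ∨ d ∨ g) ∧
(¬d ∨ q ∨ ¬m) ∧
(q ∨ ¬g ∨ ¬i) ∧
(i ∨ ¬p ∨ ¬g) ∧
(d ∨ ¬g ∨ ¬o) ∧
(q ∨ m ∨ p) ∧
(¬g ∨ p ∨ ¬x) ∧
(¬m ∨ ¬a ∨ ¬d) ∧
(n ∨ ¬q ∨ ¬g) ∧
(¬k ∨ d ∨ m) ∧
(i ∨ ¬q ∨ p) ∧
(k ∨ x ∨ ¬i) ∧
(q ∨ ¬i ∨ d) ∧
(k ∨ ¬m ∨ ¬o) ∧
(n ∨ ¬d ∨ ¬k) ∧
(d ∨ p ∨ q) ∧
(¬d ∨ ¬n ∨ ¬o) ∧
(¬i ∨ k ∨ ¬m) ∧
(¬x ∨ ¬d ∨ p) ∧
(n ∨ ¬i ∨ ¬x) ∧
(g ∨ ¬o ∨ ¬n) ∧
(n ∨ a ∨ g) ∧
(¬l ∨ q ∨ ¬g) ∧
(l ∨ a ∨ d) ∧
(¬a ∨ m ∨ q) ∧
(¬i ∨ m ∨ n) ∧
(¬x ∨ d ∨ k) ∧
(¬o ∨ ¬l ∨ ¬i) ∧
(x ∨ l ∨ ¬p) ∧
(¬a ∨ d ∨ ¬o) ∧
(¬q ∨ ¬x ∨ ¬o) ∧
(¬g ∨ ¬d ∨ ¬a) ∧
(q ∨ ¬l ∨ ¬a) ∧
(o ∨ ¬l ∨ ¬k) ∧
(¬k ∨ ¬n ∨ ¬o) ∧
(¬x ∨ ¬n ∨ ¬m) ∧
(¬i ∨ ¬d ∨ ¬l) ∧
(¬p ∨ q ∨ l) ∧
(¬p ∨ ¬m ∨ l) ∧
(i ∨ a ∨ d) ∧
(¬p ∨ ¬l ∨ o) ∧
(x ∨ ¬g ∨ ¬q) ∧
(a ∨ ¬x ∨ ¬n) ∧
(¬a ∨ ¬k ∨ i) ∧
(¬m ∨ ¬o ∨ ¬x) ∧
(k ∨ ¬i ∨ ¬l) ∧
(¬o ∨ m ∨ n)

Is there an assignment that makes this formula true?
Yes

Yes, the formula is satisfiable.

One satisfying assignment is: n=True, x=False, p=False, k=True, l=False, o=False, d=True, g=False, q=True, m=True, a=False, i=True

Verification: With this assignment, all 48 clauses evaluate to true.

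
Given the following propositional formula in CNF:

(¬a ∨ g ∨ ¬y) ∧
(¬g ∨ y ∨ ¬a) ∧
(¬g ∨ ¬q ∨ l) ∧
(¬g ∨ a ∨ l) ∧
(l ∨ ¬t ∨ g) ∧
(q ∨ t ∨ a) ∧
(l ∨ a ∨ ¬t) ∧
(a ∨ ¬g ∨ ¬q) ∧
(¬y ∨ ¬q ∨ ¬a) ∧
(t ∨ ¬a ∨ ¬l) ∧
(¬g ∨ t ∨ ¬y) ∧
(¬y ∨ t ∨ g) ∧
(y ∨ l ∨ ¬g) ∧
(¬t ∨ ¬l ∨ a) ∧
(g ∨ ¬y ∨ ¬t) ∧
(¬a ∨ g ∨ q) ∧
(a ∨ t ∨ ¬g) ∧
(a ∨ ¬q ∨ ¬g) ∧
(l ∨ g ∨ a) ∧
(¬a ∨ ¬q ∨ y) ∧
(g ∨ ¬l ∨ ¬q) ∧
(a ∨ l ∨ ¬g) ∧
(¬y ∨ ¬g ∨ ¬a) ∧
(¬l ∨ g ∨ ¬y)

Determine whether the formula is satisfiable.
No

No, the formula is not satisfiable.

No assignment of truth values to the variables can make all 24 clauses true simultaneously.

The formula is UNSAT (unsatisfiable).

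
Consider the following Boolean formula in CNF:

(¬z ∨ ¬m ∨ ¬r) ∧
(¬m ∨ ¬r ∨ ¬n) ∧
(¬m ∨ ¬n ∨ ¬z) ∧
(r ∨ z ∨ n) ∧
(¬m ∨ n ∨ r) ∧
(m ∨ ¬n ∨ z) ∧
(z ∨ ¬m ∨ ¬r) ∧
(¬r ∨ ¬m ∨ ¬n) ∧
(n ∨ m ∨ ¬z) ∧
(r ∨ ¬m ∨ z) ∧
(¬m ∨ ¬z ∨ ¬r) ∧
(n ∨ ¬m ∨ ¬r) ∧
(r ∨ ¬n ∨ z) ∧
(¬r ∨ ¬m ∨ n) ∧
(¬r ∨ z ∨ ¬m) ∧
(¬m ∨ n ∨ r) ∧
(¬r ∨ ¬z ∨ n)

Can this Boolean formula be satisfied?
Yes

Yes, the formula is satisfiable.

One satisfying assignment is: r=True, n=False, m=False, z=False

Verification: With this assignment, all 17 clauses evaluate to true.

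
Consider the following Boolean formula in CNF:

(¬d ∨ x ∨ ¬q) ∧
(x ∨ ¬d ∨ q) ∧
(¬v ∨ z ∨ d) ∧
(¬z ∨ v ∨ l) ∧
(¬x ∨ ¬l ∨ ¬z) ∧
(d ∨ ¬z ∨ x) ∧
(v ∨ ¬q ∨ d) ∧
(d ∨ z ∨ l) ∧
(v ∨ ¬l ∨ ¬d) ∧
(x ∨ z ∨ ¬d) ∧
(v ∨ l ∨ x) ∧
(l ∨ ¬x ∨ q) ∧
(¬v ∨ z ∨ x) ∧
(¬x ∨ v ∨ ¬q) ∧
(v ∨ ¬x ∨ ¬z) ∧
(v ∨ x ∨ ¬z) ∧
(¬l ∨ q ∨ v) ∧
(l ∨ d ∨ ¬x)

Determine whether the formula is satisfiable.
Yes

Yes, the formula is satisfiable.

One satisfying assignment is: v=True, q=True, l=False, x=True, z=False, d=True

Verification: With this assignment, all 18 clauses evaluate to true.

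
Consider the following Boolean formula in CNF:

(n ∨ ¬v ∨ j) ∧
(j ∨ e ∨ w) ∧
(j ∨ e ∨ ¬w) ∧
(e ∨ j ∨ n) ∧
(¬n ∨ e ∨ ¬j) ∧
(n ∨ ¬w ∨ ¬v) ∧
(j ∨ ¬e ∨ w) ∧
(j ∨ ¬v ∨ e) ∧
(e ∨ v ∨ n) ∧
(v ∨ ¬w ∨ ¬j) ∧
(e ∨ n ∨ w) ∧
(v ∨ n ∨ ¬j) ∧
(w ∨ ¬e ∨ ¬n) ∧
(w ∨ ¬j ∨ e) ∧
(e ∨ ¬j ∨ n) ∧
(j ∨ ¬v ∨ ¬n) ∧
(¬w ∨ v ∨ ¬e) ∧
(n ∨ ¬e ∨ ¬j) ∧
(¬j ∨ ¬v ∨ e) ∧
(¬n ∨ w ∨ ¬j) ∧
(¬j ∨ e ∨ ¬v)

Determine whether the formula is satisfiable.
Yes

Yes, the formula is satisfiable.

One satisfying assignment is: w=True, n=True, j=True, e=True, v=True

Verification: With this assignment, all 21 clauses evaluate to true.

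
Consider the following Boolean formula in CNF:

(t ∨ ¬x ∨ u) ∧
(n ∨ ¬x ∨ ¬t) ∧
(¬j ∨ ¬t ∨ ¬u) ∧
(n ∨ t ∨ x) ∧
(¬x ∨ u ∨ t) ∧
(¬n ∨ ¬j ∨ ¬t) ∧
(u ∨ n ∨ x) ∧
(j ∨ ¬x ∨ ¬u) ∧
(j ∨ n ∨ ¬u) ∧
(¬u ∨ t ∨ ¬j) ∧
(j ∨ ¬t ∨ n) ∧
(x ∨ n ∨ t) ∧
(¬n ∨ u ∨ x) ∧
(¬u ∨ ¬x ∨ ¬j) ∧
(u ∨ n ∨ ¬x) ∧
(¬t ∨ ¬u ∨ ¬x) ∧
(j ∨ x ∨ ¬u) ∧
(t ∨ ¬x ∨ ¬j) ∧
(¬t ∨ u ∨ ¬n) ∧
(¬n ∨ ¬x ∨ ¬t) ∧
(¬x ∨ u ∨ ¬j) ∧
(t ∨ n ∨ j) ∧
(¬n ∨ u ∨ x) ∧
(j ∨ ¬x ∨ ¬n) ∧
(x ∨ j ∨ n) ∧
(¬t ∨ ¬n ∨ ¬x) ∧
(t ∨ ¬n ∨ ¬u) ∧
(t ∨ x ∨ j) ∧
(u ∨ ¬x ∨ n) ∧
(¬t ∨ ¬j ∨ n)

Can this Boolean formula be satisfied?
No

No, the formula is not satisfiable.

No assignment of truth values to the variables can make all 30 clauses true simultaneously.

The formula is UNSAT (unsatisfiable).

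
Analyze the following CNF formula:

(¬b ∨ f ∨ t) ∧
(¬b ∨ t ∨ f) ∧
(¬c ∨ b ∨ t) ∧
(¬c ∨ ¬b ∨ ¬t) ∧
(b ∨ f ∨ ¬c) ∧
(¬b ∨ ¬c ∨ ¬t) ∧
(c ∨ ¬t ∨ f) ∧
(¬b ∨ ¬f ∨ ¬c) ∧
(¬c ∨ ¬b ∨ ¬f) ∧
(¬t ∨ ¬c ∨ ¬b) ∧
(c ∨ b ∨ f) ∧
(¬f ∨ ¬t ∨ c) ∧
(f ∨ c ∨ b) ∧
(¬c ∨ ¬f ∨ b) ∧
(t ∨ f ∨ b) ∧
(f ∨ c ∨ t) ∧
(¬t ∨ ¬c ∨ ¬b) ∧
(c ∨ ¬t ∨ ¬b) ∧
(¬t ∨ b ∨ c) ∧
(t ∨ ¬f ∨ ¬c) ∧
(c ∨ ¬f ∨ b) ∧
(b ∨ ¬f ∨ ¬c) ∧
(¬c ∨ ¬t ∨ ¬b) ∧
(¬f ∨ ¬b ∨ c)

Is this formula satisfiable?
No

No, the formula is not satisfiable.

No assignment of truth values to the variables can make all 24 clauses true simultaneously.

The formula is UNSAT (unsatisfiable).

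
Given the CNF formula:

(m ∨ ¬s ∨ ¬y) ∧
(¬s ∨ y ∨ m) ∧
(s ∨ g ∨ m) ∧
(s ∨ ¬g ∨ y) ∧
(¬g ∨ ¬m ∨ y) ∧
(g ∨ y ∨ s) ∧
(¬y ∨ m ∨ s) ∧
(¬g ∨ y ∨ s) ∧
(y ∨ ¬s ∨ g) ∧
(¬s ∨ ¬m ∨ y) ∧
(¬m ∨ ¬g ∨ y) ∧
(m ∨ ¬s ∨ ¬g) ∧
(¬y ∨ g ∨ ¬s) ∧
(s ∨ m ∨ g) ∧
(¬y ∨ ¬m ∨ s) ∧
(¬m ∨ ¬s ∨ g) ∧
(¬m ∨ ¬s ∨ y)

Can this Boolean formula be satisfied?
Yes

Yes, the formula is satisfiable.

One satisfying assignment is: m=True, g=True, y=True, s=True

Verification: With this assignment, all 17 clauses evaluate to true.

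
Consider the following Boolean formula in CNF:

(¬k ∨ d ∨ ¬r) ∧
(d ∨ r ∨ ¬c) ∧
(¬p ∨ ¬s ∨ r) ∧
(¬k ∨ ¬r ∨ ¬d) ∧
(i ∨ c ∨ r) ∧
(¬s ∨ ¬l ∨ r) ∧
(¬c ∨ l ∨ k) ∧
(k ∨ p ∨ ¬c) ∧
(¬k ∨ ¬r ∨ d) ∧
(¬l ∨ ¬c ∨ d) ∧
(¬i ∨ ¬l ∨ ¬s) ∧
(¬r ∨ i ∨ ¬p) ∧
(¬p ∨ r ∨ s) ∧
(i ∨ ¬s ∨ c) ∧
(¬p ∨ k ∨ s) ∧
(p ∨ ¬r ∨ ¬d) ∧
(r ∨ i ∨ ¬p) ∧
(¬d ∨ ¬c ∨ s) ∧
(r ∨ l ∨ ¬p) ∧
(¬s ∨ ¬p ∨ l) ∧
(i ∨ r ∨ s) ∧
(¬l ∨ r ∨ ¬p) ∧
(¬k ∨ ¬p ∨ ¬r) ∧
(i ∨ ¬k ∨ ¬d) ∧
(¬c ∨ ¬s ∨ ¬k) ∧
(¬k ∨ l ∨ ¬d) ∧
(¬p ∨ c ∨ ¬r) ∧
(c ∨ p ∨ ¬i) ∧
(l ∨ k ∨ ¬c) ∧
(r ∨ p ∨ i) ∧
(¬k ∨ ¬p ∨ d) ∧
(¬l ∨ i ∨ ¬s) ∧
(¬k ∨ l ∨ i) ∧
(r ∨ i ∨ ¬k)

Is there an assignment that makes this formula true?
Yes

Yes, the formula is satisfiable.

One satisfying assignment is: d=False, s=False, l=False, p=False, i=False, k=False, r=True, c=False

Verification: With this assignment, all 34 clauses evaluate to true.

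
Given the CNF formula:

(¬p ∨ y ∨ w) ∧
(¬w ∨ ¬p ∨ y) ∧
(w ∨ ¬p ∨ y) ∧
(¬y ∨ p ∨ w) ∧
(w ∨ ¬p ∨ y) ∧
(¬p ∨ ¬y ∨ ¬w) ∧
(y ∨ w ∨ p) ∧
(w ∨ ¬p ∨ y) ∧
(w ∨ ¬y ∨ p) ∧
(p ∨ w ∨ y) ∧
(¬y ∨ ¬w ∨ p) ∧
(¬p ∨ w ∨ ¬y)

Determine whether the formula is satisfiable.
Yes

Yes, the formula is satisfiable.

One satisfying assignment is: w=True, y=False, p=False

Verification: With this assignment, all 12 clauses evaluate to true.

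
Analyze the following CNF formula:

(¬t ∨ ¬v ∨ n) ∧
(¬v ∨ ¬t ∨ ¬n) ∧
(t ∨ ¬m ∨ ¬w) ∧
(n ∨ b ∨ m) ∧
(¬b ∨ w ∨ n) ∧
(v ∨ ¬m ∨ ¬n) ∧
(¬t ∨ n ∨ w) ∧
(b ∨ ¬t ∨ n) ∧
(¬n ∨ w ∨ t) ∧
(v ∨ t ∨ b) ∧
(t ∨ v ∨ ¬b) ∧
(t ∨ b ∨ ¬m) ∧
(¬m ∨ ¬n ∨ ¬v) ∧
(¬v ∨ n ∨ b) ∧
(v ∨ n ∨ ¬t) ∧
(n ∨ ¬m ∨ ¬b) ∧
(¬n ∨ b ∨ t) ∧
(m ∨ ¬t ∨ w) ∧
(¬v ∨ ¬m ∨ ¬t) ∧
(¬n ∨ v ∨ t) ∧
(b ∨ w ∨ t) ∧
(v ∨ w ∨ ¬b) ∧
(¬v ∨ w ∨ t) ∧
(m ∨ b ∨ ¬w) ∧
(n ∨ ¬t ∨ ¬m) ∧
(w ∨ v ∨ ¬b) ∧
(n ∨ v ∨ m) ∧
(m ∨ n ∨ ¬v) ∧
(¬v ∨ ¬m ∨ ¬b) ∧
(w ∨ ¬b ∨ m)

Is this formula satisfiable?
Yes

Yes, the formula is satisfiable.

One satisfying assignment is: b=True, n=True, m=False, w=True, t=False, v=True

Verification: With this assignment, all 30 clauses evaluate to true.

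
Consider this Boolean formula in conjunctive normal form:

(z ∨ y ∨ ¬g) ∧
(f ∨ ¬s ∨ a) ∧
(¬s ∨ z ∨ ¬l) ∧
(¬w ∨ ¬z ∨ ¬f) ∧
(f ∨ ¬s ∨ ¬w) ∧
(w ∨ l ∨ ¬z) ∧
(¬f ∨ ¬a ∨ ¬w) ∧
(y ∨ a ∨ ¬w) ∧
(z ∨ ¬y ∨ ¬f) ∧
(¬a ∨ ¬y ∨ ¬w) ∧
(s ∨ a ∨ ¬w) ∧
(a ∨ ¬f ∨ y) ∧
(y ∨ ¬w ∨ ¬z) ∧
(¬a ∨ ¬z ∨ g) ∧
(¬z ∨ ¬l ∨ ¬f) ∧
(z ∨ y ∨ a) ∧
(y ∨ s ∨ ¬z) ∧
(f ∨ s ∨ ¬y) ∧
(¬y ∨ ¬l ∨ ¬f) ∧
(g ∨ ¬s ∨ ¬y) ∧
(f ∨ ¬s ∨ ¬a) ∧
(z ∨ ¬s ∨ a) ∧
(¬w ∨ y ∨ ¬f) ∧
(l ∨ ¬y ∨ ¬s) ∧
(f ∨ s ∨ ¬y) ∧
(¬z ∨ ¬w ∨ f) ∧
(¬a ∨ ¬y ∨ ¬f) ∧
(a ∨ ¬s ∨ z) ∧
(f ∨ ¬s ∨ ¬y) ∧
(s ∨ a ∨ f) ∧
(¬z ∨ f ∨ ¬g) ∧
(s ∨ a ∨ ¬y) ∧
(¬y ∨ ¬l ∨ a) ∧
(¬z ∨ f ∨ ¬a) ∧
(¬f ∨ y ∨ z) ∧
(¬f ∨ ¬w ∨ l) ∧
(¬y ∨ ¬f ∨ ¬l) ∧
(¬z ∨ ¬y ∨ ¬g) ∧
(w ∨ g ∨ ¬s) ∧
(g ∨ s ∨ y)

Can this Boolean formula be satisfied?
No

No, the formula is not satisfiable.

No assignment of truth values to the variables can make all 40 clauses true simultaneously.

The formula is UNSAT (unsatisfiable).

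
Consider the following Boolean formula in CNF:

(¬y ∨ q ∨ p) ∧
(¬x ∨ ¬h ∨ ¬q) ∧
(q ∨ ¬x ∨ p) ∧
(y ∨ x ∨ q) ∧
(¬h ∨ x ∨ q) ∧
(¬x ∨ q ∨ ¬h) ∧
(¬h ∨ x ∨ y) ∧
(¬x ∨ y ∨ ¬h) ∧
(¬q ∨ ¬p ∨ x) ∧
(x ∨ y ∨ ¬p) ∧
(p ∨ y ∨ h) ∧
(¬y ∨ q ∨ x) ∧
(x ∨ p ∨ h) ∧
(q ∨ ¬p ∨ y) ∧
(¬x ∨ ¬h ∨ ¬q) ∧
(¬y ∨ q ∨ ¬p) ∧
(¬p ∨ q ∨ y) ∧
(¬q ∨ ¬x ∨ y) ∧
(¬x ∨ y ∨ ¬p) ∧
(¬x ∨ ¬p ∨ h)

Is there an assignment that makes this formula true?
Yes

Yes, the formula is satisfiable.

One satisfying assignment is: q=True, y=True, p=False, x=False, h=True

Verification: With this assignment, all 20 clauses evaluate to true.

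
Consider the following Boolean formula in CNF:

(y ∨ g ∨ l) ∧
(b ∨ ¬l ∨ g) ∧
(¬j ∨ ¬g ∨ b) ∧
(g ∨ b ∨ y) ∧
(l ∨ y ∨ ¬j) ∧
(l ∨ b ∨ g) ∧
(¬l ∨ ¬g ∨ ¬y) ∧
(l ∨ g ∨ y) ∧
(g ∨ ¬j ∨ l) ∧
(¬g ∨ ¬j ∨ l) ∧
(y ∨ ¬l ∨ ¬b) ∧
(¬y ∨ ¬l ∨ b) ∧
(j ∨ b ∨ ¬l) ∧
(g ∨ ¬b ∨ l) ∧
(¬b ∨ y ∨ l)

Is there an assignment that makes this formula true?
Yes

Yes, the formula is satisfiable.

One satisfying assignment is: y=False, j=False, g=True, b=False, l=False

Verification: With this assignment, all 15 clauses evaluate to true.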